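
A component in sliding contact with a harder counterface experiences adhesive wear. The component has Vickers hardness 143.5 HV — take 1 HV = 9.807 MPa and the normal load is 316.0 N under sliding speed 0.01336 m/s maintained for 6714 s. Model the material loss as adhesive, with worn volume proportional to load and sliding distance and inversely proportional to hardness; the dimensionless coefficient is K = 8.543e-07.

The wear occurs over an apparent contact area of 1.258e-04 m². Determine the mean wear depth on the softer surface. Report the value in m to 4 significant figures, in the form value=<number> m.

The algebra runs at full float precision, and intermediates are displayed rounded. Rounded just once, at 4 significant figures.
Convert: Sliding distance L = v·t = 0.01336 m/s × 6714 s = 89.70 m.
Convert: Hardness H = 143.5 HV × 9.807 MPa/HV = 1407 MPa = 1.407e+09 Pa.
As SI base values: W = 316.0 N, H = 1.407e+09 Pa, K = 8.543e-07.
Archard volume V = K·W·L/H = 8.543e-07 · 316.0 · 89.70 / 1.407e+09 = 1.721e-11 m³.
Depth h = V/A = 1.721e-11 / 1.258e-04 = 1.368e-07 m.

value=1.368e-07 m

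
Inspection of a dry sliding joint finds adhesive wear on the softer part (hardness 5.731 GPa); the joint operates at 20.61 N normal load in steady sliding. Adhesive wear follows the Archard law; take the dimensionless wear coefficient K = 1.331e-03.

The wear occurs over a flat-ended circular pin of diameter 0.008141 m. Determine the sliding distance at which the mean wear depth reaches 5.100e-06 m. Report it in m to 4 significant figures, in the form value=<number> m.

value=55.46 m

Intermediates are displayed rounded — every step carries full precision; rounded once at the end: four significant digits.
Convert: Hardness H = 5.731 GPa = 5.731e+09 Pa.
Convert: Contact area A = π·d²/4 = π·(0.008141 m)²/4 = 5.205e-05 m².
Restated in SI base units: W = 20.61 N, H = 5.731e+09 Pa, K = 1.331e-03.
Permissible volume V_lim = h_lim·A = 5.100e-06 · 5.205e-05 = 2.655e-10 m³.
Thus life L = V_lim·H/(K·W) = 2.655e-10 · 5.731e+09 / (1.331e-03 · 20.61) = 55.46 m.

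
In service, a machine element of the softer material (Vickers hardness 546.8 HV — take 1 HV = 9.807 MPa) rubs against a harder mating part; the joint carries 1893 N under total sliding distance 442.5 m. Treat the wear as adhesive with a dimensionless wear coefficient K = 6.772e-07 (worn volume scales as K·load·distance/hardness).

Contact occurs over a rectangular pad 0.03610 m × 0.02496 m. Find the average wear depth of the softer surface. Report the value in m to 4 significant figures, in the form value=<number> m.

Each operation runs at full precision — intermediate values are shown rounded, and one last rounding to 4 significant digits.
Hardness H = 546.8 HV × 9.807 MPa/HV = 5362 MPa = 5.362e+09 Pa.
Contact area A = 0.03610 m × 0.02496 m = 9.011e-04 m².
Collected in SI base units: W = 1893 N, H = 5.362e+09 Pa, K = 6.772e-07.
Worn volume V = K·W·L/H = 6.772e-07 · 1893 · 442.5 / 5.362e+09 = 1.058e-10 m³.
Mean wear depth h = V/A = 1.058e-10 / 9.011e-04 = 1.174e-07 m.

value=1.174e-07 m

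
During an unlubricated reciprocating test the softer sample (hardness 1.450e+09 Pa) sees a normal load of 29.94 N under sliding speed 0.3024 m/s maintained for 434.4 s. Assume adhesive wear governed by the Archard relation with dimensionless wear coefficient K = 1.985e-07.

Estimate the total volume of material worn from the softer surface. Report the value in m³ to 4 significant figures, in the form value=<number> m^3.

The algebra carries full float precision — intermediate values are printed rounded. Rounded once at the end to four significant digits.
Convert: Distance covered L = v·t = 0.3024 m/s × 434.4 s = 131.4 m.
Collected in SI base units: W = 29.94 N, H = 1.450e+09 Pa, K = 1.985e-07.
Worn volume V = K·W·L/H = 1.985e-07 · 29.94 · 131.4 / 1.450e+09 = 5.384e-13 m³.

value=5.384e-13 m^3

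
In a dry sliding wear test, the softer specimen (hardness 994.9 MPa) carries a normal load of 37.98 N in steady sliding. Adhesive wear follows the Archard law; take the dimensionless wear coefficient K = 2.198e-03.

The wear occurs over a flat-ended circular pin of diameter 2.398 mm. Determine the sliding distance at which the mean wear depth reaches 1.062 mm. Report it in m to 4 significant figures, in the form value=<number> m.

Every step keeps exact precision; the intermediates are displayed rounded. Rounded just once to 4 significant digits.
Hardness H = 994.9 MPa = 9.949e+08 Pa.
Pin diameter d = 2.398 mm = 0.002398 m. Contact area A = π·d²/4 = π·(0.002398 m)²/4 = 4.516e-06 m².
Depth limit h_lim = 1.062 mm = 0.001062 m.
As SI base values: W = 37.98 N, H = 9.949e+08 Pa, K = 2.198e-03.
Wearable volume V_lim = h_lim·A = 0.001062 · 4.516e-06 = 4.796e-09 m³.
Sliding life L = V_lim·H/(K·W) = 4.796e-09 · 9.949e+08 / (2.198e-03 · 37.98) = 57.16 m.

value=57.16 m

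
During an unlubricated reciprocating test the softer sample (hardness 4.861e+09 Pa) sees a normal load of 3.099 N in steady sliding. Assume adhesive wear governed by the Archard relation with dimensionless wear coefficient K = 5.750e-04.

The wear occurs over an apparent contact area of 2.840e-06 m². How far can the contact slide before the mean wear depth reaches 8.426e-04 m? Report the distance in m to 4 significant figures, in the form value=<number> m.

value=6528 m

Each operation maintains exact precision. Intermediate values are displayed rounded; rounded just once, at 4 significant figures.
Collected in SI base units: W = 3.099 N, H = 4.861e+09 Pa, K = 5.750e-04.
Volume at the limit: V_lim = h_lim·A = 8.426e-04 · 2.840e-06 = 2.393e-09 m³.
Inverting, life L = V_lim·H/(K·W) = 2.393e-09 · 4.861e+09 / (5.750e-04 · 3.099) = 6528 m.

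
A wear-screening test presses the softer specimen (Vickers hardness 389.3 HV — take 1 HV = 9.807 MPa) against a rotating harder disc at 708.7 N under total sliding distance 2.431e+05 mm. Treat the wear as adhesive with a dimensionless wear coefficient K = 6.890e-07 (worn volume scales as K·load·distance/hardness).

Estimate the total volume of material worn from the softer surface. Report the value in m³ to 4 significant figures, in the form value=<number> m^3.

value=3.109e-11 m^3

Intermediate values are printed rounded. Each operation carries exact precision — one final rounding, at four significant digits.
Convert: Sliding distance L = 2.431e+05 mm = 243.1 m.
Convert: Hardness H = 389.3 HV × 9.807 MPa/HV = 3818 MPa = 3.818e+09 Pa.
In SI base units, W = 708.7 N, H = 3.818e+09 Pa, K = 6.890e-07.
Wear volume V = K·W·L/H = 6.890e-07 · 708.7 · 243.1 / 3.818e+09 = 3.109e-11 m³.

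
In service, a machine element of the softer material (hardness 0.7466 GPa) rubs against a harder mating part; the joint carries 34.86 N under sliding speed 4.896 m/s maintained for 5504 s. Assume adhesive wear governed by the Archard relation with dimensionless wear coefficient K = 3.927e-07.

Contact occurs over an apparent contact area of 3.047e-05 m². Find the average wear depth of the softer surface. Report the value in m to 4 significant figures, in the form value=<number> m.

Intermediates are printed rounded — every step holds exact precision — rounded once at the end, at 4 significant figures.
The distance L = v·t = 4.896 m/s × 5504 s = 2.695e+04 m.
Hardness H = 0.7466 GPa = 7.466e+08 Pa.
Restated in SI base units: W = 34.86 N, H = 7.466e+08 Pa, K = 3.927e-07.
Archard volume V = K·W·L/H = 3.927e-07 · 34.86 · 2.695e+04 / 7.466e+08 = 4.941e-10 m³.
Wear depth h = V/A = 4.941e-10 / 3.047e-05 = 1.622e-05 m.

value=1.622e-05 m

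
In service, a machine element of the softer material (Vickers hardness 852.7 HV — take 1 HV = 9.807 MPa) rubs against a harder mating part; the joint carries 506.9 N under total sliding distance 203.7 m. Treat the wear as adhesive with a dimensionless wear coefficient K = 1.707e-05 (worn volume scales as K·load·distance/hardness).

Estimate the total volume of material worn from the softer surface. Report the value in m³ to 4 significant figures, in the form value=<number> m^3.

value=2.108e-10 m^3

The algebra keeps full float precision, and intermediates are shown rounded. Rounded just once: four significant figures.
Convert: Hardness H = 852.7 HV × 9.807 MPa/HV = 8362 MPa = 8.362e+09 Pa.
Collected in SI base units: W = 506.9 N, H = 8.362e+09 Pa, K = 1.707e-05.
The Archard volume V = K·W·L/H = 1.707e-05 · 506.9 · 203.7 / 8.362e+09 = 2.108e-10 m³.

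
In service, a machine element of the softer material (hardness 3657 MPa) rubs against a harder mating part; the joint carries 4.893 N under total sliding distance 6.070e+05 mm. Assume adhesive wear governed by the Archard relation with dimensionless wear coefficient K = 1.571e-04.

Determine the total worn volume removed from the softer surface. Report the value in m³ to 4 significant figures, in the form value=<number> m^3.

value=1.276e-10 m^3

The intermediates are displayed rounded, and every step maintains full precision — rounded just once: 4 significant digits.
Convert: The distance L = 6.070e+05 mm = 607.0 m.
Convert: Hardness H = 3657 MPa = 3.657e+09 Pa.
Restated in SI base units: W = 4.893 N, H = 3.657e+09 Pa, K = 1.571e-04.
Archard relation: V = K·W·L/H = 1.571e-04 · 4.893 · 607.0 / 3.657e+09 = 1.276e-10 m³.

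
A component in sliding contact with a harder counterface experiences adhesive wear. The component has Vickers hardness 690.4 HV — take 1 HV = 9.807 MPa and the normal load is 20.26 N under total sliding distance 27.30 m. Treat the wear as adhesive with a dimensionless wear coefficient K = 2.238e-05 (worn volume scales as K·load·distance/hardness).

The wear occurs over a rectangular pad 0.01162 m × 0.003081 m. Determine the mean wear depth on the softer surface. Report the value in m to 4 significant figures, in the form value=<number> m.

value=5.107e-08 m

All arithmetic keeps full float precision; printed values are rounded; rounded once at the end: 4 significant digits.
Convert: Hardness H = 690.4 HV × 9.807 MPa/HV = 6771 MPa = 6.771e+09 Pa.
Convert: Contact area A = 0.01162 m × 0.003081 m = 3.580e-05 m².
Expressed in SI base units: W = 20.26 N, H = 6.771e+09 Pa, K = 2.238e-05.
Archard volume V = K·W·L/H = 2.238e-05 · 20.26 · 27.30 / 6.771e+09 = 1.828e-12 m³.
Mean wear depth h = V/A = 1.828e-12 / 3.580e-05 = 5.107e-08 m.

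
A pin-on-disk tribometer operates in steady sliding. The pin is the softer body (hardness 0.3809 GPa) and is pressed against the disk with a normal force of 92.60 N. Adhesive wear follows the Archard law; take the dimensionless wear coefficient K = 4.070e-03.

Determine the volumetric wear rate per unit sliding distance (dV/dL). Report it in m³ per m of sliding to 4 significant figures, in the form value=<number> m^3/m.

value=9.895e-10 m^3/m

Intermediates are displayed rounded, and the algebra runs at full precision — rounded just once: four significant figures.
Convert: Hardness H = 0.3809 GPa = 3.809e+08 Pa.
SI base units throughout: W = 92.60 N, H = 3.809e+08 Pa, K = 4.070e-03.
Volumetric rate dV/dL = K·W/H — distance-free: 4.070e-03 · 92.60 / 3.809e+08 = 9.895e-10 m³/m.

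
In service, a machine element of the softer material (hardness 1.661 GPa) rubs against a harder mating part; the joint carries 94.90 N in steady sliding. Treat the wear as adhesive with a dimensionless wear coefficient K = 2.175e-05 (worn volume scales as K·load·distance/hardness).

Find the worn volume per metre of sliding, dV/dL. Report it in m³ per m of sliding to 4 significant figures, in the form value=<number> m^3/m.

All working math holds full precision; intermediate values are shown rounded, and rounded once at the end: 4 significant digits.
Convert: Hardness H = 1.661 GPa = 1.661e+09 Pa.
Collected in SI base units: W = 94.90 N, H = 1.661e+09 Pa, K = 2.175e-05.
Wear rate dV/dL = K·W/H — distance-free: 2.175e-05 · 94.90 / 1.661e+09 = 1.243e-12 m³/m.

value=1.243e-12 m^3/m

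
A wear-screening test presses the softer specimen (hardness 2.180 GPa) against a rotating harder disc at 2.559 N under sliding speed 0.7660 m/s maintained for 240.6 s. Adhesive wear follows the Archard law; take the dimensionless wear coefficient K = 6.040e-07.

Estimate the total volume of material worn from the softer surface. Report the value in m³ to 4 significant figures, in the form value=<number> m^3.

Intermediates are displayed rounded; all arithmetic holds full float precision. Rounded just once, at four significant digits.
Convert: Distance L = v·t = 0.7660 m/s × 240.6 s = 184.3 m.
Convert: Hardness H = 2.180 GPa = 2.180e+09 Pa.
In SI base units, W = 2.559 N, H = 2.180e+09 Pa, K = 6.040e-07.
By Archard's law, V = K·W·L/H = 6.040e-07 · 2.559 · 184.3 / 2.180e+09 = 1.307e-13 m³.

value=1.307e-13 m^3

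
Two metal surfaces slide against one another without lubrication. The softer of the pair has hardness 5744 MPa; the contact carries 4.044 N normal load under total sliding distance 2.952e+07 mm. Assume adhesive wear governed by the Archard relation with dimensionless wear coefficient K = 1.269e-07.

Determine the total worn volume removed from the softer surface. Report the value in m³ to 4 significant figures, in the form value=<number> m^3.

value=2.637e-12 m^3

The intermediates are printed rounded — all arithmetic maintains full precision, and rounded once at the end, at 4 significant digits.
Convert: Distance covered L = 2.952e+07 mm = 2.952e+04 m.
Convert: Hardness H = 5744 MPa = 5.744e+09 Pa.
As SI base values: W = 4.044 N, H = 5.744e+09 Pa, K = 1.269e-07.
Wear volume V = K·W·L/H = 1.269e-07 · 4.044 · 2.952e+04 / 5.744e+09 = 2.637e-12 m³.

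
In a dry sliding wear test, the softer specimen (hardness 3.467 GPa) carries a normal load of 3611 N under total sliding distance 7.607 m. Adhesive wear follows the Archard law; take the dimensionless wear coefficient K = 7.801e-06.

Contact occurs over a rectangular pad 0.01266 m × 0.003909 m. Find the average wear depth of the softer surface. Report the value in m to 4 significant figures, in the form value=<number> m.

value=1.249e-06 m

Each operation carries full float precision, and intermediates are printed rounded — rounded once at the end, at four significant digits.
Convert: Hardness H = 3.467 GPa = 3.467e+09 Pa.
Convert: Contact area A = 0.01266 m × 0.003909 m = 4.949e-05 m².
SI base units throughout: W = 3611 N, H = 3.467e+09 Pa, K = 7.801e-06.
The Archard volume V = K·W·L/H = 7.801e-06 · 3611 · 7.607 / 3.467e+09 = 6.181e-11 m³.
Average depth h = V/A = 6.181e-11 / 4.949e-05 = 1.249e-06 m.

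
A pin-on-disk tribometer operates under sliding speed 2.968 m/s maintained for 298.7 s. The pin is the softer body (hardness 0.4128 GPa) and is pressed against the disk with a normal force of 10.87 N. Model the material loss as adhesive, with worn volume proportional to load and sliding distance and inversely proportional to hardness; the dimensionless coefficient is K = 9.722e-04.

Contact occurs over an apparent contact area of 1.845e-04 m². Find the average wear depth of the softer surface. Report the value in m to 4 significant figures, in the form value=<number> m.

All arithmetic carries full precision; the intermediates are shown rounded, and a single final rounding: four significant figures.
Convert: Sliding distance L = v·t = 2.968 m/s × 298.7 s = 886.5 m.
Convert: Hardness H = 0.4128 GPa = 4.128e+08 Pa.
In SI base units, W = 10.87 N, H = 4.128e+08 Pa, K = 9.722e-04.
Archard volume V = K·W·L/H = 9.722e-04 · 10.87 · 886.5 / 4.128e+08 = 2.270e-08 m³.
Average depth h = V/A = 2.270e-08 / 1.845e-04 = 1.230e-04 m.

value=1.230e-04 m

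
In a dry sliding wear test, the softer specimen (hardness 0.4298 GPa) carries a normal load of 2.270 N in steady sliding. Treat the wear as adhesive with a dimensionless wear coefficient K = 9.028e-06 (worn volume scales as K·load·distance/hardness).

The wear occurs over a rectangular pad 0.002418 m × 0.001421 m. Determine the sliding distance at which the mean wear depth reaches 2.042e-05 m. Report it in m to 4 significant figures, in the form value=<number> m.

The computation keeps full precision — intermediate values are shown rounded. Rounded just once: 4 significant figures.
Convert: Hardness H = 0.4298 GPa = 4.298e+08 Pa.
Convert: Contact area A = 0.002418 m × 0.001421 m = 3.436e-06 m².
Restated in SI base units: W = 2.270 N, H = 4.298e+08 Pa, K = 9.028e-06.
Allowed volume V_lim = h_lim·A = 2.042e-05 · 3.436e-06 = 7.016e-11 m³.
Thus life L = V_lim·H/(K·W) = 7.016e-11 · 4.298e+08 / (9.028e-06 · 2.270) = 1471 m.

value=1471 m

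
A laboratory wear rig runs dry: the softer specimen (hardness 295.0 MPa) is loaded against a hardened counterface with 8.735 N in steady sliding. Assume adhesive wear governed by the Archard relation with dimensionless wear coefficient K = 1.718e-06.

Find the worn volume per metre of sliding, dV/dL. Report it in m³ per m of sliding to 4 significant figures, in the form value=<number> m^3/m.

All working math runs at full float precision; displayed values are rounded, and a single final rounding to four significant figures.
Convert: Hardness H = 295.0 MPa = 2.950e+08 Pa.
As SI base values: W = 8.735 N, H = 2.950e+08 Pa, K = 1.718e-06.
Volumetric rate dV/dL = K·W/H (no L dependence): 1.718e-06 · 8.735 / 2.950e+08 = 5.087e-14 m³/m.

value=5.087e-14 m^3/m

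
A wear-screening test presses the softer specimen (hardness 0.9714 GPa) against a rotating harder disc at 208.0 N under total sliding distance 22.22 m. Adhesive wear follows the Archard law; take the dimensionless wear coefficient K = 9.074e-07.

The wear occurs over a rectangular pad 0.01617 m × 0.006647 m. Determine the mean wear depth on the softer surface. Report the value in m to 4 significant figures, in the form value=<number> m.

value=4.017e-08 m

The computation maintains exact precision — intermediates are displayed rounded. Rounded once at the end: 4 significant digits.
Convert: Hardness H = 0.9714 GPa = 9.714e+08 Pa.
Convert: Contact area A = 0.01617 m × 0.006647 m = 1.075e-04 m².
As SI base values: W = 208.0 N, H = 9.714e+08 Pa, K = 9.074e-07.
Wear volume V = K·W·L/H = 9.074e-07 · 208.0 · 22.22 / 9.714e+08 = 4.317e-12 m³.
Depth h = V/A = 4.317e-12 / 1.075e-04 = 4.017e-08 m.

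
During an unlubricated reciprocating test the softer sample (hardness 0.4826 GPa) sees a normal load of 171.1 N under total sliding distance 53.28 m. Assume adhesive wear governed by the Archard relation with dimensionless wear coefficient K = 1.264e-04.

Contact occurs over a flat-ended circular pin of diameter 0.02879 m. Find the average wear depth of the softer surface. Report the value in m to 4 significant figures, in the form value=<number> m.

value=3.668e-06 m

Intermediate values are shown rounded — the computation maintains full float precision, and rounded just once to 4 significant digits.
Hardness H = 0.4826 GPa = 4.826e+08 Pa.
Contact area A = π·d²/4 = π·(0.02879 m)²/4 = 6.510e-04 m².
Working in SI base units: W = 171.1 N, H = 4.826e+08 Pa, K = 1.264e-04.
Apply Archard: V = K·W·L/H = 1.264e-04 · 171.1 · 53.28 / 4.826e+08 = 2.388e-09 m³.
Depth h = V/A = 2.388e-09 / 6.510e-04 = 3.668e-06 m.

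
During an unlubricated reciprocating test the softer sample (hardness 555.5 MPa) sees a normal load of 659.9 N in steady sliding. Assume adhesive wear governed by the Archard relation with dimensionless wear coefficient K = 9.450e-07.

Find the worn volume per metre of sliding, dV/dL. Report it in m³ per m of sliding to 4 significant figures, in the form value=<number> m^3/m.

The intermediates appear rounded. Every step carries full precision — rounded once at the end: 4 significant digits.
Convert: Hardness H = 555.5 MPa = 5.555e+08 Pa.
In SI base units: W = 659.9 N, H = 5.555e+08 Pa, K = 9.450e-07.
Wear rate dV/dL = K·W/H, so: 9.450e-07 · 659.9 / 5.555e+08 = 1.123e-12 m³/m.

value=1.123e-12 m^3/m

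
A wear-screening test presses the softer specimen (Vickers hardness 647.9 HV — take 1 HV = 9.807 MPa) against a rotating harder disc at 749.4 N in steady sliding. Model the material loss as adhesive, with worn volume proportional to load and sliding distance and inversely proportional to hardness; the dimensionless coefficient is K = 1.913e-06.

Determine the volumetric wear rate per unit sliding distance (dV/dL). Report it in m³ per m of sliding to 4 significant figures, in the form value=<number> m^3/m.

The algebra keeps full float precision. Intermediates appear rounded, and a lone final rounding to four significant digits.
Hardness H = 647.9 HV × 9.807 MPa/HV = 6354 MPa = 6.354e+09 Pa.
SI base units throughout: W = 749.4 N, H = 6.354e+09 Pa, K = 1.913e-06.
Rate of wear dV/dL = K·W/H: 1.913e-06 · 749.4 / 6.354e+09 = 2.256e-13 m³/m.

value=2.256e-13 m^3/m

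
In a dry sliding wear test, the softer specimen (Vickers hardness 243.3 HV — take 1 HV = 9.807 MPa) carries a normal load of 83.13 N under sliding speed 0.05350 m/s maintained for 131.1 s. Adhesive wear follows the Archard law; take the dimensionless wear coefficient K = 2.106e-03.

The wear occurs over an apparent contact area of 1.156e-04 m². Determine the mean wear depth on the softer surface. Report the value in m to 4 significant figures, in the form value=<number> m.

Intermediate values are printed rounded; the computation keeps full float precision, and rounded just once, at 4 significant digits.
The distance L = v·t = 0.05350 m/s × 131.1 s = 7.014 m.
Hardness H = 243.3 HV × 9.807 MPa/HV = 2386 MPa = 2.386e+09 Pa.
Restated in SI base units: W = 83.13 N, H = 2.386e+09 Pa, K = 2.106e-03.
By Archard's law, V = K·W·L/H = 2.106e-03 · 83.13 · 7.014 / 2.386e+09 = 5.146e-10 m³.
Depth h = V/A = 5.146e-10 / 1.156e-04 = 4.452e-06 m.

value=4.452e-06 m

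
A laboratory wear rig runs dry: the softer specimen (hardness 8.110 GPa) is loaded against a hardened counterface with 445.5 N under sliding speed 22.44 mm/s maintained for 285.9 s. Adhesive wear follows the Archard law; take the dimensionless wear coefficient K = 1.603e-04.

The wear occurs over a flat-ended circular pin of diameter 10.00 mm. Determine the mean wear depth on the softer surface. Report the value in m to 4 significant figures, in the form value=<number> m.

value=7.193e-07 m

Displayed values are rounded — the computation runs at full precision; a single final rounding, at four significant figures.
Convert: Sliding speed v = 22.44 mm/s = 0.02244 m/s. The distance L = v·t = 0.02244 m/s × 285.9 s = 6.416 m.
Convert: Hardness H = 8.110 GPa = 8.110e+09 Pa.
Convert: Pin diameter d = 10.00 mm = 0.01000 m. Contact area A = π·d²/4 = π·(0.01000 m)²/4 = 7.854e-05 m².
Collected in SI base units: W = 445.5 N, H = 8.110e+09 Pa, K = 1.603e-04.
Volume removed: V = K·W·L/H = 1.603e-04 · 445.5 · 6.416 / 8.110e+09 = 5.649e-11 m³.
Mean wear depth h = V/A = 5.649e-11 / 7.854e-05 = 7.193e-07 m.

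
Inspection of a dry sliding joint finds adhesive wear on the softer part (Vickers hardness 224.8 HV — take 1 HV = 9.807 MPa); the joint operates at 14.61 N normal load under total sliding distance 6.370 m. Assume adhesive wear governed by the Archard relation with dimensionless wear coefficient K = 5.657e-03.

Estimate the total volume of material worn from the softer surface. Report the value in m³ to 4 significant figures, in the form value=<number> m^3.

value=2.388e-10 m^3

All working math maintains exact precision, and intermediate values are shown rounded. Rounded once at the end to 4 significant digits.
Convert: Hardness H = 224.8 HV × 9.807 MPa/HV = 2205 MPa = 2.205e+09 Pa.
Expressed in SI base units: W = 14.61 N, H = 2.205e+09 Pa, K = 5.657e-03.
The Archard volume V = K·W·L/H = 5.657e-03 · 14.61 · 6.370 / 2.205e+09 = 2.388e-10 m³.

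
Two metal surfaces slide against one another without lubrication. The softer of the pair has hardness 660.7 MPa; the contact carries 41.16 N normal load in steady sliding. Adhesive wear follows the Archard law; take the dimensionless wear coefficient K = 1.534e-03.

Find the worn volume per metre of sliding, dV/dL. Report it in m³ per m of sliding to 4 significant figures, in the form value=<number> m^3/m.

All arithmetic carries full float precision. The intermediates appear rounded — a lone final rounding, at four significant figures.
Convert: Hardness H = 660.7 MPa = 6.607e+08 Pa.
As SI base values: W = 41.16 N, H = 6.607e+08 Pa, K = 1.534e-03.
Wear rate dV/dL = K·W/H, so: 1.534e-03 · 41.16 / 6.607e+08 = 9.556e-11 m³/m.

value=9.556e-11 m^3/m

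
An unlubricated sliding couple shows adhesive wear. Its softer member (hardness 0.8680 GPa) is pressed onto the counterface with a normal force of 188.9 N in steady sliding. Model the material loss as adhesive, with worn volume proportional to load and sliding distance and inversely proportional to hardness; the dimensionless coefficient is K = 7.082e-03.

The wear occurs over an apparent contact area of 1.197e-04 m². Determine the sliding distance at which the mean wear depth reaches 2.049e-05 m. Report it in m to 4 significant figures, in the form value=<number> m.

value=1.591 m

The computation keeps full float precision. Intermediates are printed rounded, and one last rounding to 4 significant digits.
Convert: Hardness H = 0.8680 GPa = 8.680e+08 Pa.
Working in SI base units: W = 188.9 N, H = 8.680e+08 Pa, K = 7.082e-03.
Allowed volume V_lim = h_lim·A = 2.049e-05 · 1.197e-04 = 2.453e-09 m³.
So the life L = V_lim·H/(K·W) = 2.453e-09 · 8.680e+08 / (7.082e-03 · 188.9) = 1.591 m.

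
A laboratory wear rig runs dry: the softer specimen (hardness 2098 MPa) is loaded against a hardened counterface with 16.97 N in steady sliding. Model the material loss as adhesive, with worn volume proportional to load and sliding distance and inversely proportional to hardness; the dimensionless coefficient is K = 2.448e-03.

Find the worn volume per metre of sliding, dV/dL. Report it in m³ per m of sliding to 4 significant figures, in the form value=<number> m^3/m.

Shown intermediates are rounded, and every step carries full precision. Rounded once at the end, at four significant digits.
Convert: Hardness H = 2098 MPa = 2.098e+09 Pa.
As SI base values: W = 16.97 N, H = 2.098e+09 Pa, K = 2.448e-03.
Volumetric rate dV/dL = K·W/H, per unit distance: 2.448e-03 · 16.97 / 2.098e+09 = 1.980e-11 m³/m.

value=1.980e-11 m^3/m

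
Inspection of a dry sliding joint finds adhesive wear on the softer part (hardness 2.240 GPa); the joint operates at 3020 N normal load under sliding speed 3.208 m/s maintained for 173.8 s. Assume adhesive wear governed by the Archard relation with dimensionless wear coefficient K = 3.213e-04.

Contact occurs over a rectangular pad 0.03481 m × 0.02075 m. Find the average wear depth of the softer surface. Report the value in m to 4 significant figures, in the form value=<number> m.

value=3.344e-04 m

The computation carries full precision, and the intermediates appear rounded — a single final rounding: four significant digits.
Convert: Total distance L = v·t = 3.208 m/s × 173.8 s = 557.6 m.
Convert: Hardness H = 2.240 GPa = 2.240e+09 Pa.
Convert: Contact area A = 0.03481 m × 0.02075 m = 7.223e-04 m².
Restated in SI base units: W = 3020 N, H = 2.240e+09 Pa, K = 3.213e-04.
Volume removed: V = K·W·L/H = 3.213e-04 · 3020 · 557.6 / 2.240e+09 = 2.415e-07 m³.
Average depth h = V/A = 2.415e-07 / 7.223e-04 = 3.344e-04 m.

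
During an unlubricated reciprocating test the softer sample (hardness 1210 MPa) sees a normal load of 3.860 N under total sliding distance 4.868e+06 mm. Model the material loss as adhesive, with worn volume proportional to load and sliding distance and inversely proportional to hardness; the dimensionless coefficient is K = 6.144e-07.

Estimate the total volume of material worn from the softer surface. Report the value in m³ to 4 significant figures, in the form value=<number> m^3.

value=9.541e-12 m^3

The intermediates are shown rounded; the algebra maintains full precision; one last rounding: four significant digits.
Convert: Sliding distance L = 4.868e+06 mm = 4868 m.
Convert: Hardness H = 1210 MPa = 1.210e+09 Pa.
Restated in SI base units: W = 3.860 N, H = 1.210e+09 Pa, K = 6.144e-07.
Worn volume V = K·W·L/H = 6.144e-07 · 3.860 · 4868 / 1.210e+09 = 9.541e-12 m³.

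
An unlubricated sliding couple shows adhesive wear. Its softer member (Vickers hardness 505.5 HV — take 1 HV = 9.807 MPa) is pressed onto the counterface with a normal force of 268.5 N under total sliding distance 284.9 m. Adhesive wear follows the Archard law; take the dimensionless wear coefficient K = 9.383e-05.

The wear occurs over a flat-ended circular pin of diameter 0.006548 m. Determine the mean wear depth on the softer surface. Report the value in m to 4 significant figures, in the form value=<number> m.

value=4.299e-05 m

Shown intermediates are rounded — all arithmetic runs at full precision. Rounded just once: four significant figures.
Convert: Hardness H = 505.5 HV × 9.807 MPa/HV = 4957 MPa = 4.957e+09 Pa.
Convert: Contact area A = π·d²/4 = π·(0.006548 m)²/4 = 3.367e-05 m².
Working in SI base units: W = 268.5 N, H = 4.957e+09 Pa, K = 9.383e-05.
Archard relation: V = K·W·L/H = 9.383e-05 · 268.5 · 284.9 / 4.957e+09 = 1.448e-09 m³.
Depth h = V/A = 1.448e-09 / 3.367e-05 = 4.299e-05 m.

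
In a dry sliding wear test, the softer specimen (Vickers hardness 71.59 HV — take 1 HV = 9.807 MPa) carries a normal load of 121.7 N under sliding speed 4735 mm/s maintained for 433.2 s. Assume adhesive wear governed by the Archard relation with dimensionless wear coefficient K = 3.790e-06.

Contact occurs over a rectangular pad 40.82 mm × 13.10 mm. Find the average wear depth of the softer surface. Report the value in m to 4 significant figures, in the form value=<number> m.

value=2.520e-06 m

Intermediate values are shown rounded. Every step runs at full float precision — rounded once at the end: 4 significant digits.
Sliding speed v = 4735 mm/s = 4.735 m/s. Sliding distance L = v·t = 4.735 m/s × 433.2 s = 2051 m.
Hardness H = 71.59 HV × 9.807 MPa/HV = 702.1 MPa = 7.021e+08 Pa.
Pad sides 40.82 mm × 13.10 mm = 0.04082 m × 0.01310 m. Contact area A = 0.04082 m × 0.01310 m = 5.347e-04 m².
As SI base values: W = 121.7 N, H = 7.021e+08 Pa, K = 3.790e-06.
By Archard's law, V = K·W·L/H = 3.790e-06 · 121.7 · 2051 / 7.021e+08 = 1.348e-09 m³.
Depth h = V/A = 1.348e-09 / 5.347e-04 = 2.520e-06 m.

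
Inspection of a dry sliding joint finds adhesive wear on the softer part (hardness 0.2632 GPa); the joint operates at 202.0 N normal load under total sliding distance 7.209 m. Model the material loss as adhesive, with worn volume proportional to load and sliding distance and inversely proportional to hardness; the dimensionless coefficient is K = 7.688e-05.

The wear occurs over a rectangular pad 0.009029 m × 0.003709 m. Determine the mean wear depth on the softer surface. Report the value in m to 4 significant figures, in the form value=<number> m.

value=1.270e-05 m

All working math maintains exact precision, and intermediates are displayed rounded; a single final rounding to 4 significant digits.
Hardness H = 0.2632 GPa = 2.632e+08 Pa.
Contact area A = 0.009029 m × 0.003709 m = 3.349e-05 m².
Collected in SI base units: W = 202.0 N, H = 2.632e+08 Pa, K = 7.688e-05.
Archard volume V = K·W·L/H = 7.688e-05 · 202.0 · 7.209 / 2.632e+08 = 4.254e-10 m³.
Wear depth h = V/A = 4.254e-10 / 3.349e-05 = 1.270e-05 m.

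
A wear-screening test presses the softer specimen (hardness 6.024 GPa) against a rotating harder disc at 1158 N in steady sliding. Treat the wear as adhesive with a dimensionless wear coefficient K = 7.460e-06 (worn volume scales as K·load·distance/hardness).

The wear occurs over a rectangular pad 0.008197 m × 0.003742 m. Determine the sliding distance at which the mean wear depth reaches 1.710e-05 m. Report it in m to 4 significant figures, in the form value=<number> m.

value=365.8 m

The algebra holds full precision — the intermediates are printed rounded; rounded just once: four significant digits.
Hardness H = 6.024 GPa = 6.024e+09 Pa.
Contact area A = 0.008197 m × 0.003742 m = 3.067e-05 m².
As SI base values: W = 1158 N, H = 6.024e+09 Pa, K = 7.460e-06.
At the depth limit, V_lim = h_lim·A = 1.710e-05 · 3.067e-05 = 5.245e-10 m³.
Life L = V_lim·H/(K·W) = 5.245e-10 · 6.024e+09 / (7.460e-06 · 1158) = 365.8 m.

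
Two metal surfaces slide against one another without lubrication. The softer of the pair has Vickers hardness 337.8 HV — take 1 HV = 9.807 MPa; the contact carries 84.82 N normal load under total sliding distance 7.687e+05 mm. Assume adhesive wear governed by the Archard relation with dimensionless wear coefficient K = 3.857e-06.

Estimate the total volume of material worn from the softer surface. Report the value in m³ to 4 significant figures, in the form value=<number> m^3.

value=7.591e-11 m^3

Intermediate values are displayed rounded, and all working math keeps full float precision; rounded once at the end to four significant figures.
Distance L = 7.687e+05 mm = 768.7 m.
Hardness H = 337.8 HV × 9.807 MPa/HV = 3313 MPa = 3.313e+09 Pa.
Restated in SI base units: W = 84.82 N, H = 3.313e+09 Pa, K = 3.857e-06.
Volume removed: V = K·W·L/H = 3.857e-06 · 84.82 · 768.7 / 3.313e+09 = 7.591e-11 m³.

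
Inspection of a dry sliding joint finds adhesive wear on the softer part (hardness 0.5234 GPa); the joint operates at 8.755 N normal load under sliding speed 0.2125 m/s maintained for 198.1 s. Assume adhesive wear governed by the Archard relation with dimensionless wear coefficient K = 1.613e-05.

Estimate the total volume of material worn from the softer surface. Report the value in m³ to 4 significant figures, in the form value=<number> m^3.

value=1.136e-11 m^3

Each operation holds full float precision; shown intermediates are rounded, and a lone final rounding to four significant digits.
Distance covered L = v·t = 0.2125 m/s × 198.1 s = 42.10 m.
Hardness H = 0.5234 GPa = 5.234e+08 Pa.
Working in SI base units: W = 8.755 N, H = 5.234e+08 Pa, K = 1.613e-05.
Wear volume V = K·W·L/H = 1.613e-05 · 8.755 · 42.10 / 5.234e+08 = 1.136e-11 m³.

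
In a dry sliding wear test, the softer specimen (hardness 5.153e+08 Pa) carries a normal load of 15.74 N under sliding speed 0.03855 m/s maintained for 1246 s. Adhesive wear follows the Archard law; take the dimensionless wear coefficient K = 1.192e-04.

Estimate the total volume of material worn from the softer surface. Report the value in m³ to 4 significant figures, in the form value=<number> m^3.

All arithmetic maintains full float precision — quoted intermediates are rounded — rounded just once to 4 significant digits.
Convert: Distance L = v·t = 0.03855 m/s × 1246 s = 48.03 m.
In SI base units, W = 15.74 N, H = 5.153e+08 Pa, K = 1.192e-04.
Worn volume V = K·W·L/H = 1.192e-04 · 15.74 · 48.03 / 5.153e+08 = 1.749e-10 m³.

value=1.749e-10 m^3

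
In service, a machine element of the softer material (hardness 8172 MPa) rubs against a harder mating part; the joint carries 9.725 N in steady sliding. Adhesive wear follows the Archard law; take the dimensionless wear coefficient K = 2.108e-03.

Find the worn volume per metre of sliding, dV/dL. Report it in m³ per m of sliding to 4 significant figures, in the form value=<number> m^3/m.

Intermediates appear rounded, and the computation carries exact precision — rounded once at the end to four significant figures.
Convert: Hardness H = 8172 MPa = 8.172e+09 Pa.
Collected in SI base units: W = 9.725 N, H = 8.172e+09 Pa, K = 2.108e-03.
Volumetric rate dV/dL = K·W/H: 2.108e-03 · 9.725 / 8.172e+09 = 2.509e-12 m³/m.

value=2.509e-12 m^3/m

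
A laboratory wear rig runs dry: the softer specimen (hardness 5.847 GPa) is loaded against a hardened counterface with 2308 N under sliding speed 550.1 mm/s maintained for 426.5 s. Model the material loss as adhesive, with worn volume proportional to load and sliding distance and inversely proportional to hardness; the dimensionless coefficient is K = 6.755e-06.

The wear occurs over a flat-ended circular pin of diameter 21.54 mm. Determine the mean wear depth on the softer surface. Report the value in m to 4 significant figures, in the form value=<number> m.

All working math keeps exact precision. Intermediates are shown rounded, and a single final rounding: 4 significant figures.
Convert: Sliding speed v = 550.1 mm/s = 0.5501 m/s. Distance L = v·t = 0.5501 m/s × 426.5 s = 234.6 m.
Convert: Hardness H = 5.847 GPa = 5.847e+09 Pa.
Convert: Pin diameter d = 21.54 mm = 0.02154 m. Contact area A = π·d²/4 = π·(0.02154 m)²/4 = 3.644e-04 m².
SI base units throughout: W = 2308 N, H = 5.847e+09 Pa, K = 6.755e-06.
Worn volume V = K·W·L/H = 6.755e-06 · 2308 · 234.6 / 5.847e+09 = 6.256e-10 m³.
Wear depth h = V/A = 6.256e-10 / 3.644e-04 = 1.717e-06 m.

value=1.717e-06 m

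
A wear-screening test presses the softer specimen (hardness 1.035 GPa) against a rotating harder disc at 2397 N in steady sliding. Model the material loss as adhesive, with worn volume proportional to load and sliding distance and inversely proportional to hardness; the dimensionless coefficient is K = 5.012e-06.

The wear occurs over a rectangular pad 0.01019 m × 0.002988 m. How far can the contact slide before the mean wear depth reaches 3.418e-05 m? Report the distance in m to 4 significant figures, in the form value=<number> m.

The intermediates are displayed rounded; the algebra carries full float precision. Rounded once at the end, at four significant figures.
Convert: Hardness H = 1.035 GPa = 1.035e+09 Pa.
Convert: Contact area A = 0.01019 m × 0.002988 m = 3.045e-05 m².
In SI base units, W = 2397 N, H = 1.035e+09 Pa, K = 5.012e-06.
Limit volume V_lim = h_lim·A = 3.418e-05 · 3.045e-05 = 1.041e-09 m³.
Thus life L = V_lim·H/(K·W) = 1.041e-09 · 1.035e+09 / (5.012e-06 · 2397) = 89.66 m.

value=89.66 m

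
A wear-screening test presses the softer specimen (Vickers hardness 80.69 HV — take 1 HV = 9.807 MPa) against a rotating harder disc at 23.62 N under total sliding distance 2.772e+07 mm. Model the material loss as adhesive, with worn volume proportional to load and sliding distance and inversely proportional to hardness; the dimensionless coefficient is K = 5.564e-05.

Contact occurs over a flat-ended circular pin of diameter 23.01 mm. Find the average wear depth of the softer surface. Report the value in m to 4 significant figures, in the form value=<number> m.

value=1.107e-04 m

Intermediates are printed rounded — the algebra carries full precision — a single final rounding: 4 significant digits.
Path length L = 2.772e+07 mm = 2.772e+04 m.
Hardness H = 80.69 HV × 9.807 MPa/HV = 791.3 MPa = 7.913e+08 Pa.
Pin diameter d = 23.01 mm = 0.02301 m. Contact area A = π·d²/4 = π·(0.02301 m)²/4 = 4.158e-04 m².
As SI base values: W = 23.62 N, H = 7.913e+08 Pa, K = 5.564e-05.
Archard relation: V = K·W·L/H = 5.564e-05 · 23.62 · 2.772e+04 / 7.913e+08 = 4.604e-08 m³.
Average depth h = V/A = 4.604e-08 / 4.158e-04 = 1.107e-04 m.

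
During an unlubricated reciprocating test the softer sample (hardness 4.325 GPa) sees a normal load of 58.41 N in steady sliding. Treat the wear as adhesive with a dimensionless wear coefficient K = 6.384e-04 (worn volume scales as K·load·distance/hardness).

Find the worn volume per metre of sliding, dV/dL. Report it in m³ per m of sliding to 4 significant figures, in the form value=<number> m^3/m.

value=8.622e-12 m^3/m

Quoted intermediates are rounded. All arithmetic maintains full float precision; one last rounding: four significant figures.
Hardness H = 4.325 GPa = 4.325e+09 Pa.
Expressed in SI base units: W = 58.41 N, H = 4.325e+09 Pa, K = 6.384e-04.
Sliding wear rate dV/dL = K·W/H: 6.384e-04 · 58.41 / 4.325e+09 = 8.622e-12 m³/m.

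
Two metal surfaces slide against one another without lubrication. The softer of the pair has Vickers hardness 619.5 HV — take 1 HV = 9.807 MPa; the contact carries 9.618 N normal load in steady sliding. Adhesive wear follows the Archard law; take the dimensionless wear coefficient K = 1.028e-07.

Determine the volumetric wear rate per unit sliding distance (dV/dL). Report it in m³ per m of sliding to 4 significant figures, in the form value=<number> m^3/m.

The intermediates appear rounded; the algebra maintains full precision; a single final rounding to 4 significant figures.
Convert: Hardness H = 619.5 HV × 9.807 MPa/HV = 6075 MPa = 6.075e+09 Pa.
In SI base units, W = 9.618 N, H = 6.075e+09 Pa, K = 1.028e-07.
Volumetric rate dV/dL = K·W/H (independent of L): 1.028e-07 · 9.618 / 6.075e+09 = 1.627e-16 m³/m.

value=1.627e-16 m^3/m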